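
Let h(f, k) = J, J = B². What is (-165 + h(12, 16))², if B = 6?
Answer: 16641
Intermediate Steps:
J = 36 (J = 6² = 36)
h(f, k) = 36
(-165 + h(12, 16))² = (-165 + 36)² = (-129)² = 16641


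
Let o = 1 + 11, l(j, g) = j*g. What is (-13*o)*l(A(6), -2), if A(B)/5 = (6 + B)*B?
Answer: 112320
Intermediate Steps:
A(B) = 5*B*(6 + B) (A(B) = 5*((6 + B)*B) = 5*(B*(6 + B)) = 5*B*(6 + B))
l(j, g) = g*j
o = 12
(-13*o)*l(A(6), -2) = (-13*12)*(-10*6*(6 + 6)) = -(-312)*5*6*12 = -(-312)*360 = -156*(-720) = 112320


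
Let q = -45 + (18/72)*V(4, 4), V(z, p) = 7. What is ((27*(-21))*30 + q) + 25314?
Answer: 33043/4 ≈ 8260.8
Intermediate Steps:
q = -173/4 (q = -45 + (18/72)*7 = -45 + (18*(1/72))*7 = -45 + (¼)*7 = -45 + 7/4 = -173/4 ≈ -43.250)
((27*(-21))*30 + q) + 25314 = ((27*(-21))*30 - 173/4) + 25314 = (-567*30 - 173/4) + 25314 = (-17010 - 173/4) + 25314 = -68213/4 + 25314 = 33043/4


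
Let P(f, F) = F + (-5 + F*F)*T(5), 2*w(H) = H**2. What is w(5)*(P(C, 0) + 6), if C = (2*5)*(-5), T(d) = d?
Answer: -475/2 ≈ -237.50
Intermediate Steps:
w(H) = H**2/2
C = -50 (C = 10*(-5) = -50)
P(f, F) = -25 + F + 5*F**2 (P(f, F) = F + (-5 + F*F)*5 = F + (-5 + F**2)*5 = F + (-25 + 5*F**2) = -25 + F + 5*F**2)
w(5)*(P(C, 0) + 6) = ((1/2)*5**2)*((-25 + 0 + 5*0**2) + 6) = ((1/2)*25)*((-25 + 0 + 5*0) + 6) = 25*((-25 + 0 + 0) + 6)/2 = 25*(-25 + 6)/2 = (25/2)*(-19) = -475/2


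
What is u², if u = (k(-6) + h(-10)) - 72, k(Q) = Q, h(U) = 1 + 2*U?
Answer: 9409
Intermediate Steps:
u = -97 (u = (-6 + (1 + 2*(-10))) - 72 = (-6 + (1 - 20)) - 72 = (-6 - 19) - 72 = -25 - 72 = -97)
u² = (-97)² = 9409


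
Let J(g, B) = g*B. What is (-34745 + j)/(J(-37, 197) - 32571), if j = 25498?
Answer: 9247/39860 ≈ 0.23199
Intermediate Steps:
J(g, B) = B*g
(-34745 + j)/(J(-37, 197) - 32571) = (-34745 + 25498)/(197*(-37) - 32571) = -9247/(-7289 - 32571) = -9247/(-39860) = -9247*(-1/39860) = 9247/39860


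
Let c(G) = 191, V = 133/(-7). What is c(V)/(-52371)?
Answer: -191/52371 ≈ -0.0036471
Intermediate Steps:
V = -19 (V = 133*(-⅐) = -19)
c(V)/(-52371) = 191/(-52371) = 191*(-1/52371) = -191/52371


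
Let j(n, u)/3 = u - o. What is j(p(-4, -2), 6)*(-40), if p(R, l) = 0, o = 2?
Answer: -480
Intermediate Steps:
j(n, u) = -6 + 3*u (j(n, u) = 3*(u - 1*2) = 3*(u - 2) = 3*(-2 + u) = -6 + 3*u)
j(p(-4, -2), 6)*(-40) = (-6 + 3*6)*(-40) = (-6 + 18)*(-40) = 12*(-40) = -480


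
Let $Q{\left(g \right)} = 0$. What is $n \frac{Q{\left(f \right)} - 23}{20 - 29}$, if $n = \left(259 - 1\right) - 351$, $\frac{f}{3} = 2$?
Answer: $- \frac{713}{3} \approx -237.67$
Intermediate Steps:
$f = 6$ ($f = 3 \cdot 2 = 6$)
$n = -93$ ($n = 258 - 351 = -93$)
$n \frac{Q{\left(f \right)} - 23}{20 - 29} = - 93 \frac{0 - 23}{20 - 29} = - 93 \left(- \frac{23}{-9}\right) = - 93 \left(\left(-23\right) \left(- \frac{1}{9}\right)\right) = \left(-93\right) \frac{23}{9} = - \frac{713}{3}$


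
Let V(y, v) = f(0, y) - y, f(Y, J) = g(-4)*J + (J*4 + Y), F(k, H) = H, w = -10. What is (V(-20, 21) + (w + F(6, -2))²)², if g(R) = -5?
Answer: 33856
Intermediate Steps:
f(Y, J) = Y - J (f(Y, J) = -5*J + (J*4 + Y) = -5*J + (4*J + Y) = -5*J + (Y + 4*J) = Y - J)
V(y, v) = -2*y (V(y, v) = (0 - y) - y = -y - y = -2*y)
(V(-20, 21) + (w + F(6, -2))²)² = (-2*(-20) + (-10 - 2)²)² = (40 + (-12)²)² = (40 + 144)² = 184² = 33856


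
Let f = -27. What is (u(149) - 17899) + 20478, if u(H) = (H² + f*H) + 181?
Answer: 20938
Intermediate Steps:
u(H) = 181 + H² - 27*H (u(H) = (H² - 27*H) + 181 = 181 + H² - 27*H)
(u(149) - 17899) + 20478 = ((181 + 149² - 27*149) - 17899) + 20478 = ((181 + 22201 - 4023) - 17899) + 20478 = (18359 - 17899) + 20478 = 460 + 20478 = 20938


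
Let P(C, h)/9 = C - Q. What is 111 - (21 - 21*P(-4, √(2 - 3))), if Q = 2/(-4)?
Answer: -1143/2 ≈ -571.50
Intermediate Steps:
Q = -½ (Q = 2*(-¼) = -½ ≈ -0.50000)
P(C, h) = 9/2 + 9*C (P(C, h) = 9*(C - 1*(-½)) = 9*(C + ½) = 9*(½ + C) = 9/2 + 9*C)
111 - (21 - 21*P(-4, √(2 - 3))) = 111 - (21 - 21*(9/2 + 9*(-4))) = 111 - (21 - 21*(9/2 - 36)) = 111 - (21 - 21*(-63/2)) = 111 - (21 + 1323/2) = 111 - 1*1365/2 = 111 - 1365/2 = -1143/2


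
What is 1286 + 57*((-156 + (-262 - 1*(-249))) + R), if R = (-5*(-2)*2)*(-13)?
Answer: -23167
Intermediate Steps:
R = -260 (R = (10*2)*(-13) = 20*(-13) = -260)
1286 + 57*((-156 + (-262 - 1*(-249))) + R) = 1286 + 57*((-156 + (-262 - 1*(-249))) - 260) = 1286 + 57*((-156 + (-262 + 249)) - 260) = 1286 + 57*((-156 - 13) - 260) = 1286 + 57*(-169 - 260) = 1286 + 57*(-429) = 1286 - 24453 = -23167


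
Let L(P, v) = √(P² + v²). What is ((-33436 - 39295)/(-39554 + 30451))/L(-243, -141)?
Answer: 72731*√8770/239499930 ≈ 0.028439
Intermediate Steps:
((-33436 - 39295)/(-39554 + 30451))/L(-243, -141) = ((-33436 - 39295)/(-39554 + 30451))/(√((-243)² + (-141)²)) = (-72731/(-9103))/(√(59049 + 19881)) = (-72731*(-1/9103))/(√78930) = 72731/(9103*((3*√8770))) = 72731*(√8770/26310)/9103 = 72731*√8770/239499930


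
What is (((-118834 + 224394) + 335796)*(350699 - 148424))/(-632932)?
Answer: -22318821225/158233 ≈ -1.4105e+5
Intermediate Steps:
(((-118834 + 224394) + 335796)*(350699 - 148424))/(-632932) = ((105560 + 335796)*202275)*(-1/632932) = (441356*202275)*(-1/632932) = 89275284900*(-1/632932) = -22318821225/158233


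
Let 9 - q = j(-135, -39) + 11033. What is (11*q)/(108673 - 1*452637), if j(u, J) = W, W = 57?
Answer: 121891/343964 ≈ 0.35437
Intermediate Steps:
j(u, J) = 57
q = -11081 (q = 9 - (57 + 11033) = 9 - 1*11090 = 9 - 11090 = -11081)
(11*q)/(108673 - 1*452637) = (11*(-11081))/(108673 - 1*452637) = -121891/(108673 - 452637) = -121891/(-343964) = -121891*(-1/343964) = 121891/343964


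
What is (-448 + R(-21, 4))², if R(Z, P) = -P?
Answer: 204304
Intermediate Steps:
(-448 + R(-21, 4))² = (-448 - 1*4)² = (-448 - 4)² = (-452)² = 204304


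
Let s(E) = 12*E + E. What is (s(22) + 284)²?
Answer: 324900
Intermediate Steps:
s(E) = 13*E
(s(22) + 284)² = (13*22 + 284)² = (286 + 284)² = 570² = 324900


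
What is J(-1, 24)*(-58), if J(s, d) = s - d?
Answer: 1450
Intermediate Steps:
J(-1, 24)*(-58) = (-1 - 1*24)*(-58) = (-1 - 24)*(-58) = -25*(-58) = 1450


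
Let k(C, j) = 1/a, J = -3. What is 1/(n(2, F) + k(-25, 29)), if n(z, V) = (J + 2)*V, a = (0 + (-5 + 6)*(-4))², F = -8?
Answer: 16/129 ≈ 0.12403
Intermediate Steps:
a = 16 (a = (0 + 1*(-4))² = (0 - 4)² = (-4)² = 16)
n(z, V) = -V (n(z, V) = (-3 + 2)*V = -V)
k(C, j) = 1/16
1/(n(2, F) + k(-25, 29)) = 1/(-1*(-8) + 1/16) = 1/(8 + 1/16) = 1/(129/16) = 16/129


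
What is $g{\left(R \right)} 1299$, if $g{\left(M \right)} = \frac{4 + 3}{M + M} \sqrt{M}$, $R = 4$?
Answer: $\frac{9093}{4} \approx 2273.3$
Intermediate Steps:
$g{\left(M \right)} = \frac{7}{2 \sqrt{M}}$ ($g{\left(M \right)} = \frac{7}{2 M} \sqrt{M} = \frac{7}{2 \sqrt{M}}$)
$g{\left(R \right)} 1299 = \frac{7}{2 \cdot 2} \cdot 1299 = \frac{7}{2} \cdot \frac{1}{2} \cdot 1299 = \frac{7}{4} \cdot 1299 = \frac{9093}{4}$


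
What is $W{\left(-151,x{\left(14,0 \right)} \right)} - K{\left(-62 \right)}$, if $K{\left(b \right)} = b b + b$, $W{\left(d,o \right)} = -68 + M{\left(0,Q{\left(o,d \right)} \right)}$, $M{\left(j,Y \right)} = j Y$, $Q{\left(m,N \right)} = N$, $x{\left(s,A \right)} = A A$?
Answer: $-3850$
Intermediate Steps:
$x{\left(s,A \right)} = A^{2}$
$M{\left(j,Y \right)} = Y j$
$W{\left(d,o \right)} = -68$ ($W{\left(d,o \right)} = -68 + d 0 = -68 + 0 = -68$)
$K{\left(b \right)} = b + b^{2}$ ($K{\left(b \right)} = b^{2} + b = b + b^{2}$)
$W{\left(-151,x{\left(14,0 \right)} \right)} - K{\left(-62 \right)} = -68 - - 62 \left(1 - 62\right) = -68 - \left(-62\right) \left(-61\right) = -68 - 3782 = -3850$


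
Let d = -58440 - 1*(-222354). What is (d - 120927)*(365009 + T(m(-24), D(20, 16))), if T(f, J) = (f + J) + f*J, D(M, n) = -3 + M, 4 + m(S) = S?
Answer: 15669707214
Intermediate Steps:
m(S) = -4 + S
T(f, J) = J + f + J*f (T(f, J) = (J + f) + J*f = J + f + J*f)
d = 163914 (d = -58440 + 222354 = 163914)
(d - 120927)*(365009 + T(m(-24), D(20, 16))) = (163914 - 120927)*(365009 + ((-3 + 20) + (-4 - 24) + (-3 + 20)*(-4 - 24))) = 42987*(365009 + (17 - 28 + 17*(-28))) = 42987*(365009 + (17 - 28 - 476)) = 42987*(365009 - 487) = 42987*364522 = 15669707214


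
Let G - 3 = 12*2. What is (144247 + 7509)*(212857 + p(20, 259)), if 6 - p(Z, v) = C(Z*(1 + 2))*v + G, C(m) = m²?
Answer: -109198154384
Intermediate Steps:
G = 27 (G = 3 + 12*2 = 3 + 24 = 27)
p(Z, v) = -21 - 9*v*Z² (p(Z, v) = 6 - ((Z*(1 + 2))²*v + 27) = 6 - ((Z*3)²*v + 27) = 6 - ((3*Z)²*v + 27) = 6 - ((9*Z²)*v + 27) = 6 - (9*v*Z² + 27) = 6 - (27 + 9*v*Z²) = 6 + (-27 - 9*v*Z²) = -21 - 9*v*Z²)
(144247 + 7509)*(212857 + p(20, 259)) = (144247 + 7509)*(212857 + (-21 - 9*259*20²)) = 151756*(212857 + (-21 - 9*259*400)) = 151756*(212857 + (-21 - 932400)) = 151756*(212857 - 932421) = 151756*(-719564) = -109198154384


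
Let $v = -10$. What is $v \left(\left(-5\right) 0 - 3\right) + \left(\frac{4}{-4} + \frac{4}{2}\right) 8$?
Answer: $38$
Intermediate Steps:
$v \left(\left(-5\right) 0 - 3\right) + \left(\frac{4}{-4} + \frac{4}{2}\right) 8 = - 10 \left(\left(-5\right) 0 - 3\right) + \left(\frac{4}{-4} + \frac{4}{2}\right) 8 = - 10 \left(0 - 3\right) + \left(4 \left(- \frac{1}{4}\right) + 4 \cdot \frac{1}{2}\right) 8 = \left(-10\right) \left(-3\right) + \left(-1 + 2\right) 8 = 30 + 1 \cdot 8 = 30 + 8 = 38$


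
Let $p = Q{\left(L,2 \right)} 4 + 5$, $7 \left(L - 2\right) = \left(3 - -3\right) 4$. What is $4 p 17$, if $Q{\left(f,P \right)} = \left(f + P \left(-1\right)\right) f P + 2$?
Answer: $\frac{539444}{49} \approx 11009.0$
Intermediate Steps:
$L = \frac{38}{7}$ ($L = 2 + \frac{\left(3 - -3\right) 4}{7} = 2 + \frac{\left(3 + 3\right) 4}{7} = 2 + \frac{6 \cdot 4}{7} = 2 + \frac{1}{7} \cdot 24 = 2 + \frac{24}{7} = \frac{38}{7} \approx 5.4286$)
$Q{\left(f,P \right)} = 2 + P f \left(f - P\right)$ ($Q{\left(f,P \right)} = \left(f - P\right) P f + 2 = P f \left(f - P\right) + 2 = 2 + P f \left(f - P\right)$)
$p = \frac{7933}{49}$ ($p = \left(2 + 2 \left(\frac{38}{7}\right)^{2} - \frac{38 \cdot 2^{2}}{7}\right) 4 + 5 = \left(2 + 2 \cdot \frac{1444}{49} - \frac{38}{7} \cdot 4\right) 4 + 5 = \left(2 + \frac{2888}{49} - \frac{152}{7}\right) 4 + 5 = \frac{1922}{49} \cdot 4 + 5 = \frac{7688}{49} + 5 = \frac{7933}{49} \approx 161.9$)
$4 p 17 = 4 \cdot \frac{7933}{49} \cdot 17 = \frac{31732}{49} \cdot 17 = \frac{539444}{49}$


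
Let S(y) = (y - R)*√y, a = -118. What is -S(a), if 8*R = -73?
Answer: 871*I*√118/8 ≈ 1182.7*I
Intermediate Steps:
R = -73/8 (R = (⅛)*(-73) = -73/8 ≈ -9.1250)
S(y) = √y*(73/8 + y) (S(y) = (y - 1*(-73/8))*√y = (y + 73/8)*√y = (73/8 + y)*√y = √y*(73/8 + y))
-S(a) = -√(-118)*(73/8 - 118) = -I*√118*(-871)/8 = -(-871)*I*√118/8 = 871*I*√118/8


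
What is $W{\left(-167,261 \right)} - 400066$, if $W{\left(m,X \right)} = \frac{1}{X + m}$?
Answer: $- \frac{37606203}{94} \approx -4.0007 \cdot 10^{5}$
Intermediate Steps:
$W{\left(-167,261 \right)} - 400066 = \frac{1}{261 - 167} - 400066 = \frac{1}{94} - 400066 = - \frac{37606203}{94}$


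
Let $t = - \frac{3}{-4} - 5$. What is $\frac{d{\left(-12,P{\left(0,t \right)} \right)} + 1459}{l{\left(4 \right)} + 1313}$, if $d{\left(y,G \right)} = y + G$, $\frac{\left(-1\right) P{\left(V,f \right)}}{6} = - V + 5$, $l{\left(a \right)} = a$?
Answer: $\frac{1417}{1317} \approx 1.0759$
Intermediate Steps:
$t = - \frac{17}{4}$ ($t = \left(-3\right) \left(- \frac{1}{4}\right) - 5 = \frac{3}{4} - 5 = - \frac{17}{4} \approx -4.25$)
$P{\left(V,f \right)} = -30 + 6 V$ ($P{\left(V,f \right)} = - 6 \left(- V + 5\right) = - 6 \left(5 - V\right) = -30 + 6 V$)
$d{\left(y,G \right)} = G + y$
$\frac{d{\left(-12,P{\left(0,t \right)} \right)} + 1459}{l{\left(4 \right)} + 1313} = \frac{\left(\left(-30 + 6 \cdot 0\right) - 12\right) + 1459}{4 + 1313} = \frac{\left(\left(-30 + 0\right) - 12\right) + 1459}{1317} = \left(\left(-30 - 12\right) + 1459\right) \frac{1}{1317} = \left(-42 + 1459\right) \frac{1}{1317} = 1417 \cdot \frac{1}{1317} = \frac{1417}{1317}$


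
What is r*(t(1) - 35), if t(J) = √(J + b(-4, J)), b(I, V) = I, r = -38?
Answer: 1330 - 38*I*√3 ≈ 1330.0 - 65.818*I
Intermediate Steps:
t(J) = √(-4 + J) (t(J) = √(J - 4) = √(-4 + J))
r*(t(1) - 35) = -38*(√(-4 + 1) - 35) = -38*(√(-3) - 35) = -38*(I*√3 - 35) = -38*(-35 + I*√3) = 1330 - 38*I*√3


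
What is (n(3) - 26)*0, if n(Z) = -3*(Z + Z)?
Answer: 0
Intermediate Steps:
n(Z) = -6*Z
(n(3) - 26)*0 = (-6*3 - 26)*0 = (-18 - 26)*0 = -44*0 = 0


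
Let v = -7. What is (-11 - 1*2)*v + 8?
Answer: 99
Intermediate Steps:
(-11 - 1*2)*v + 8 = (-11 - 1*2)*(-7) + 8 = (-11 - 2)*(-7) + 8 = -13*(-7) + 8 = 91 + 8 = 99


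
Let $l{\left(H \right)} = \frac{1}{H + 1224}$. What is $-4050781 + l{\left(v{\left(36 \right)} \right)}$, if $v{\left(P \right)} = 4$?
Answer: $- \frac{4974359067}{1228} \approx -4.0508 \cdot 10^{6}$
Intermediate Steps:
$l{\left(H \right)} = \frac{1}{1224 + H}$
$-4050781 + l{\left(v{\left(36 \right)} \right)} = -4050781 + \frac{1}{1224 + 4} = -4050781 + \frac{1}{1228} = - \frac{4974359067}{1228}$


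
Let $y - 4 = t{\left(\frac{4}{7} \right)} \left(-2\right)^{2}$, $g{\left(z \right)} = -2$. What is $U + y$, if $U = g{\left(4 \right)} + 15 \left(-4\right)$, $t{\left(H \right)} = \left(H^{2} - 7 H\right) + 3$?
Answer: $- \frac{2974}{49} \approx -60.694$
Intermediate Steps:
$t{\left(H \right)} = 3 + H^{2} - 7 H$
$U = -62$ ($U = -2 + 15 \left(-4\right) = -2 - 60 = -62$)
$y = \frac{64}{49}$ ($y = 4 + \left(3 + \left(\frac{4}{7}\right)^{2} - 7 \cdot \frac{4}{7}\right) \left(-2\right)^{2} = 4 + \left(3 + \left(4 \cdot \frac{1}{7}\right)^{2} - 7 \cdot 4 \cdot \frac{1}{7}\right) 4 = 4 + \left(3 + \left(\frac{4}{7}\right)^{2} - 4\right) 4 = 4 + \left(3 + \frac{16}{49} - 4\right) 4 = 4 - \frac{132}{49} = \frac{64}{49} \approx 1.3061$)
$U + y = -62 + \frac{64}{49} = - \frac{2974}{49}$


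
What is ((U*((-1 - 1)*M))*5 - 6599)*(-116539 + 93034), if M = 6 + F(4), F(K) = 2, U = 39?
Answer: 228445095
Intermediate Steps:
M = 8 (M = 6 + 2 = 8)
((U*((-1 - 1)*M))*5 - 6599)*(-116539 + 93034) = ((39*((-1 - 1)*8))*5 - 6599)*(-116539 + 93034) = ((39*(-2*8))*5 - 6599)*(-23505) = ((39*(-16))*5 - 6599)*(-23505) = (-624*5 - 6599)*(-23505) = (-3120 - 6599)*(-23505) = -9719*(-23505) = 228445095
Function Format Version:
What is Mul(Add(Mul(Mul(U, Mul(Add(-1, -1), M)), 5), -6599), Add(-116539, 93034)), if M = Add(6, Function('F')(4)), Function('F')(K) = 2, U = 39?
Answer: 228445095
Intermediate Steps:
M = 8 (M = Add(6, 2) = 8)
Mul(Add(Mul(Mul(U, Mul(Add(-1, -1), M)), 5), -6599), Add(-116539, 93034)) = Mul(Add(Mul(Mul(39, Mul(Add(-1, -1), 8)), 5), -6599), Add(-116539, 93034)) = Mul(Add(Mul(Mul(39, Mul(-2, 8)), 5), -6599), -23505) = Mul(Add(Mul(Mul(39, -16), 5), -6599), -23505) = Mul(Add(Mul(-624, 5), -6599), -23505) = Mul(Add(-3120, -6599), -23505) = Mul(-9719, -23505) = 228445095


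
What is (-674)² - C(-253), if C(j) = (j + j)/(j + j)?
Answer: 454275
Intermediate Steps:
C(j) = 1 (C(j) = (2*j)/((2*j)) = (2*j)*(1/(2*j)) = 1)
(-674)² - C(-253) = (-674)² - 1*1 = 454276 - 1 = 454275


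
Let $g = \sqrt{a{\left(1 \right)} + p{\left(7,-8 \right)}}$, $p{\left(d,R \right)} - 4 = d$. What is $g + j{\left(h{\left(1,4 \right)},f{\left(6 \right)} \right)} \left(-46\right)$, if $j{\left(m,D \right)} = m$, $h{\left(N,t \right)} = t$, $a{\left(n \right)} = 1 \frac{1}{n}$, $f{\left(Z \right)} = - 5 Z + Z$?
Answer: $-184 + 2 \sqrt{3} \approx -180.54$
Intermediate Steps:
$p{\left(d,R \right)} = 4 + d$
$f{\left(Z \right)} = - 4 Z$
$a{\left(n \right)} = \frac{1}{n}$
$g = 2 \sqrt{3}$ ($g = \sqrt{1^{-1} + \left(4 + 7\right)} = \sqrt{1 + 11} = \sqrt{12} = 2 \sqrt{3} \approx 3.4641$)
$g + j{\left(h{\left(1,4 \right)},f{\left(6 \right)} \right)} \left(-46\right) = 2 \sqrt{3} + 4 \left(-46\right) = 2 \sqrt{3} - 184 = -184 + 2 \sqrt{3}$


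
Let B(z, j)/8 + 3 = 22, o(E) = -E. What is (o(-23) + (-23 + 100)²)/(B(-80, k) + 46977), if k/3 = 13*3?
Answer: 5952/47129 ≈ 0.12629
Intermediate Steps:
k = 117 (k = 3*(13*3) = 3*39 = 117)
B(z, j) = 152 (B(z, j) = -24 + 8*22 = -24 + 176 = 152)
(o(-23) + (-23 + 100)²)/(B(-80, k) + 46977) = (-1*(-23) + (-23 + 100)²)/(152 + 46977) = (23 + 77²)/47129 = (23 + 5929)*(1/47129) = 5952*(1/47129) = 5952/47129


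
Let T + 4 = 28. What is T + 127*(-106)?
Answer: -13438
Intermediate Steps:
T = 24 (T = -4 + 28 = 24)
T + 127*(-106) = 24 + 127*(-106) = 24 - 13462 = -13438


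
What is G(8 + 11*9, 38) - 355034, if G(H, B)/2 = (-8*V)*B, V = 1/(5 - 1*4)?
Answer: -355642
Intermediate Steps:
V = 1 (V = 1/(5 - 4) = 1/1 = 1)
G(H, B) = -16*B (G(H, B) = 2*((-8*1)*B) = 2*(-8*B) = -16*B)
G(8 + 11*9, 38) - 355034 = -16*38 - 355034 = -608 - 355034 = -355642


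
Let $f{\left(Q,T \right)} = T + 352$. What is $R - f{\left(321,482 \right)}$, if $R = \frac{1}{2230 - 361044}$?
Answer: $- \frac{299250877}{358814} \approx -834.0$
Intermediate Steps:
$f{\left(Q,T \right)} = 352 + T$
$R = - \frac{1}{358814}$ ($R = \frac{1}{-358814} = - \frac{1}{358814} \approx -2.787 \cdot 10^{-6}$)
$R - f{\left(321,482 \right)} = - \frac{1}{358814} - \left(352 + 482\right) = - \frac{1}{358814} - 834 = - \frac{299250877}{358814}$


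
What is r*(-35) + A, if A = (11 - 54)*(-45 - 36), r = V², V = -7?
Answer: 1768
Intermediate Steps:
r = 49 (r = (-7)² = 49)
A = 3483 (A = -43*(-81) = 3483)
r*(-35) + A = 49*(-35) + 3483 = -1715 + 3483 = 1768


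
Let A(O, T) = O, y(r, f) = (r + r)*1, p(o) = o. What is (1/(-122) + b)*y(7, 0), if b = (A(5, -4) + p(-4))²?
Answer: 847/61 ≈ 13.885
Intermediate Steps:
y(r, f) = 2*r (y(r, f) = (2*r)*1 = 2*r)
b = 1 (b = (5 - 4)² = 1² = 1)
(1/(-122) + b)*y(7, 0) = (1/(-122) + 1)*(2*7) = (-1/122 + 1)*14 = (121/122)*14 = 847/61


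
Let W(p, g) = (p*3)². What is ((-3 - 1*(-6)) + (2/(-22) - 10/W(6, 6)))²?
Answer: 26306641/3175524 ≈ 8.2842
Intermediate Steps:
W(p, g) = 9*p² (W(p, g) = (3*p)² = 9*p²)
((-3 - 1*(-6)) + (2/(-22) - 10/W(6, 6)))² = ((-3 - 1*(-6)) + (2/(-22) - 10/(9*6²)))² = ((-3 + 6) + (2*(-1/22) - 10/(9*36)))² = (3 + (-1/11 - 10/324))² = (3 + (-1/11 - 10*1/324))² = (3 + (-1/11 - 5/162))² = (3 - 217/1782)² = (5129/1782)² = 26306641/3175524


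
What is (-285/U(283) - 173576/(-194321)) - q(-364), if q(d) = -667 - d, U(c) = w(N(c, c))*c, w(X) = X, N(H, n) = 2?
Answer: 33368525389/109985686 ≈ 303.39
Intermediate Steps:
U(c) = 2*c
(-285/U(283) - 173576/(-194321)) - q(-364) = (-285/(2*283) - 173576/(-194321)) - (-667 - 1*(-364)) = (-285/566 - 173576*(-1/194321)) - (-667 + 364) = (-285*1/566 + 173576/194321) - 1*(-303) = (-285/566 + 173576/194321) + 303 = 42862531/109985686 + 303 = 33368525389/109985686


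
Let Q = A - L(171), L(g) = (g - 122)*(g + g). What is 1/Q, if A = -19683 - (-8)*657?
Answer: -1/31185 ≈ -3.2067e-5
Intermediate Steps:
A = -14427 (A = -19683 - 1*(-5256) = -19683 + 5256 = -14427)
L(g) = 2*g*(-122 + g) (L(g) = (-122 + g)*(2*g) = 2*g*(-122 + g))
Q = -31185 (Q = -14427 - 2*171*(-122 + 171) = -14427 - 2*171*49 = -14427 - 1*16758 = -14427 - 16758 = -31185)
1/Q = 1/(-31185) = -1/31185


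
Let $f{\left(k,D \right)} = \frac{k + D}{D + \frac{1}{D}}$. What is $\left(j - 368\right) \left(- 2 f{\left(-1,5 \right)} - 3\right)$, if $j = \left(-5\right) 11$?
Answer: $\frac{24957}{13} \approx 1919.8$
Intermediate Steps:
$f{\left(k,D \right)} = \frac{D + k}{D + \frac{1}{D}}$
$j = -55$
$\left(j - 368\right) \left(- 2 f{\left(-1,5 \right)} - 3\right) = \left(-55 - 368\right) \left(- 2 \frac{5 \left(5 - 1\right)}{1 + 5^{2}} - 3\right) = - 423 \left(- 2 \cdot 5 \frac{1}{1 + 25} \cdot 4 - 3\right) = - 423 \left(- 2 \cdot 5 \cdot \frac{1}{26} \cdot 4 - 3\right) = - 423 \left(\left(-2\right) \frac{10}{13} - 3\right) = - 423 \left(- \frac{20}{13} - 3\right) = \left(-423\right) \left(- \frac{59}{13}\right) = \frac{24957}{13}$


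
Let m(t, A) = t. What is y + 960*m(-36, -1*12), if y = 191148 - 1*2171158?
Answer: -2014570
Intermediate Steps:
y = -1980010 (y = 191148 - 2171158 = -1980010)
y + 960*m(-36, -1*12) = -1980010 + 960*(-36) = -1980010 - 34560 = -2014570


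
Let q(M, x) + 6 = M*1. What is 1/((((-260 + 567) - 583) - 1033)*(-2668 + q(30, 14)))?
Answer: 1/3460996 ≈ 2.8893e-7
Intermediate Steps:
q(M, x) = -6 + M (q(M, x) = -6 + M*1 = -6 + M)
1/((((-260 + 567) - 583) - 1033)*(-2668 + q(30, 14))) = 1/((((-260 + 567) - 583) - 1033)*(-2668 + (-6 + 30))) = 1/(((307 - 583) - 1033)*(-2668 + 24)) = 1/((-276 - 1033)*(-2644)) = 1/(-1309*(-2644)) = 1/3460996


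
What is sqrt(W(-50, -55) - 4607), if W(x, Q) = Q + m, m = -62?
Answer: 2*I*sqrt(1181) ≈ 68.731*I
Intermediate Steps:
W(x, Q) = -62 + Q (W(x, Q) = Q - 62 = -62 + Q)
sqrt(W(-50, -55) - 4607) = sqrt((-62 - 55) - 4607) = sqrt(-117 - 4607) = sqrt(-4724) = 2*I*sqrt(1181)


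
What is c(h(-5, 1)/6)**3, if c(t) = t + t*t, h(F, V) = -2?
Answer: -8/729 ≈ -0.010974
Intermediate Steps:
c(t) = t + t**2
c(h(-5, 1)/6)**3 = ((-2/6)*(1 - 2/6))**3 = ((-2*1/6)*(1 - 2*1/6))**3 = (-(1 - 1/3)/3)**3 = (-1/3*2/3)**3 = (-2/9)**3 = -8/729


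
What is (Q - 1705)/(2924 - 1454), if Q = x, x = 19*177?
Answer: 829/735 ≈ 1.1279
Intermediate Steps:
x = 3363
Q = 3363
(Q - 1705)/(2924 - 1454) = (3363 - 1705)/(2924 - 1454) = 1658/1470 = 1658*(1/1470) = 829/735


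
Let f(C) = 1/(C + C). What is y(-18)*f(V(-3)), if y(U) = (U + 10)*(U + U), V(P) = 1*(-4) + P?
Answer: -144/7 ≈ -20.571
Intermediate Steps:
V(P) = -4 + P
y(U) = 2*U*(10 + U) (y(U) = (10 + U)*(2*U) = 2*U*(10 + U))
f(C) = 1/(2*C)
y(-18)*f(V(-3)) = (2*(-18)*(10 - 18))*(1/(2*(-4 - 3))) = (2*(-18)*(-8))*((1/2)/(-7)) = 288*((1/2)*(-1/7)) = 288*(-1/14) = -144/7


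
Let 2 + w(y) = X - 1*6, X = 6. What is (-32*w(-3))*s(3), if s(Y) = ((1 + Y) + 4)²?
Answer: 4096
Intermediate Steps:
s(Y) = (5 + Y)²
w(y) = -2 (w(y) = -2 + (6 - 1*6) = -2 + (6 - 6) = -2 + 0 = -2)
(-32*w(-3))*s(3) = (-32*(-2))*(5 + 3)² = 64*8² = 64*64 = 4096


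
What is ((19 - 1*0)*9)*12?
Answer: 2052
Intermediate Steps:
((19 - 1*0)*9)*12 = ((19 + 0)*9)*12 = (19*9)*12 = 171*12 = 2052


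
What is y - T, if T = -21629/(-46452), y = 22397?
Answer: 1040363815/46452 ≈ 22397.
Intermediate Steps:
T = 21629/46452 (T = -21629*(-1/46452) = 21629/46452 ≈ 0.46562)
y - T = 22397 - 1*21629/46452 = 22397 - 21629/46452 = 1040363815/46452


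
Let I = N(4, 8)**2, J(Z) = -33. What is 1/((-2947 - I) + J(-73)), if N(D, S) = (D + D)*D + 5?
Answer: -1/4349 ≈ -0.00022994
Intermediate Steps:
N(D, S) = 5 + 2*D**2 (N(D, S) = (2*D)*D + 5 = 2*D**2 + 5 = 5 + 2*D**2)
I = 1369 (I = (5 + 2*4**2)**2 = (5 + 2*16)**2 = (5 + 32)**2 = 37**2 = 1369)
1/((-2947 - I) + J(-73)) = 1/((-2947 - 1*1369) - 33) = 1/((-2947 - 1369) - 33) = 1/(-4316 - 33) = 1/(-4349) = -1/4349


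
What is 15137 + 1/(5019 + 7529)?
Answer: 189939077/12548 ≈ 15137.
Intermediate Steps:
15137 + 1/(5019 + 7529) = 15137 + 1/12548 = 189939077/12548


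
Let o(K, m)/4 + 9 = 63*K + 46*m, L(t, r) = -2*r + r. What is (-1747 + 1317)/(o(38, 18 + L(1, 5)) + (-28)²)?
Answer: -215/6358 ≈ -0.033816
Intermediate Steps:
L(t, r) = -r
o(K, m) = -36 + 184*m + 252*K (o(K, m) = -36 + 4*(63*K + 46*m) = -36 + 4*(46*m + 63*K) = -36 + (184*m + 252*K) = -36 + 184*m + 252*K)
(-1747 + 1317)/(o(38, 18 + L(1, 5)) + (-28)²) = (-1747 + 1317)/((-36 + 184*(18 - 1*5) + 252*38) + (-28)²) = -430/((-36 + 184*(18 - 5) + 9576) + 784) = -430/((-36 + 184*13 + 9576) + 784) = -430/((-36 + 2392 + 9576) + 784) = -430/(11932 + 784) = -430/12716 = -430*1/12716 = -215/6358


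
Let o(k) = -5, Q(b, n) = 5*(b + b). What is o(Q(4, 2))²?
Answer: 25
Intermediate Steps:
Q(b, n) = 10*b (Q(b, n) = 5*(2*b) = 10*b)
o(Q(4, 2))² = (-5)² = 25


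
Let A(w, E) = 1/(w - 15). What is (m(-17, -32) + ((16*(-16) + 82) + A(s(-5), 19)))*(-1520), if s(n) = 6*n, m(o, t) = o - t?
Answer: 2175424/9 ≈ 2.4171e+5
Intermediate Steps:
A(w, E) = 1/(-15 + w)
(m(-17, -32) + ((16*(-16) + 82) + A(s(-5), 19)))*(-1520) = ((-17 - 1*(-32)) + ((16*(-16) + 82) + 1/(-15 + 6*(-5))))*(-1520) = ((-17 + 32) + ((-256 + 82) + 1/(-15 - 30)))*(-1520) = (15 + (-174 + 1/(-45)))*(-1520) = (15 + (-174 - 1/45))*(-1520) = (15 - 7831/45)*(-1520) = -7156/45*(-1520) = 2175424/9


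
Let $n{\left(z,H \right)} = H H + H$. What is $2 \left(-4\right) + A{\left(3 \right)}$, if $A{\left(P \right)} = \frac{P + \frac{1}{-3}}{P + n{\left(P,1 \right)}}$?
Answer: $- \frac{112}{15} \approx -7.4667$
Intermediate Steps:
$n{\left(z,H \right)} = H + H^{2}$ ($n{\left(z,H \right)} = H^{2} + H = H + H^{2}$)
$A{\left(P \right)} = \frac{- \frac{1}{3} + P}{2 + P}$ ($A{\left(P \right)} = \frac{P + \frac{1}{-3}}{P + 1 \left(1 + 1\right)} = \frac{P - \frac{1}{3}}{P + 1 \cdot 2} = \frac{- \frac{1}{3} + P}{P + 2} = \frac{- \frac{1}{3} + P}{2 + P}$)
$2 \left(-4\right) + A{\left(3 \right)} = 2 \left(-4\right) + \frac{- \frac{1}{3} + 3}{2 + 3} = -8 + \frac{1}{5} \cdot \frac{8}{3} = -8 + \frac{8}{15} = - \frac{112}{15}$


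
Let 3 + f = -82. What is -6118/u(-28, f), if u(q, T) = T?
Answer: 6118/85 ≈ 71.976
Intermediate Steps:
f = -85 (f = -3 - 82 = -85)
-6118/u(-28, f) = -6118/(-85) = -6118*(-1/85) = 6118/85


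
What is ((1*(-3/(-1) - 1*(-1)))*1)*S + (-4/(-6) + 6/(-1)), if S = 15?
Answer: 164/3 ≈ 54.667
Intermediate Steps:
((1*(-3/(-1) - 1*(-1)))*1)*S + (-4/(-6) + 6/(-1)) = ((1*(-3/(-1) - 1*(-1)))*1)*15 + (-4/(-6) + 6/(-1)) = ((1*(-3*(-1) + 1))*1)*15 + (-4*(-⅙) + 6*(-1)) = ((1*(3 + 1))*1)*15 + (⅔ - 6) = ((1*4)*1)*15 - 16/3 = (4*1)*15 - 16/3 = 4*15 - 16/3 = 60 - 16/3 = 164/3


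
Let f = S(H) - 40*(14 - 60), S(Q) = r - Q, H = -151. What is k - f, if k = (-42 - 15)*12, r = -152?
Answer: -2523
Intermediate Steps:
S(Q) = -152 - Q
f = 1839 (f = (-152 - 1*(-151)) - 40*(14 - 60) = (-152 + 151) - 40*(-46) = -1 - 1*(-1840) = -1 + 1840 = 1839)
k = -684 (k = -57*12 = -684)
k - f = -684 - 1*1839 = -684 - 1839 = -2523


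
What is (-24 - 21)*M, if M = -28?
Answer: 1260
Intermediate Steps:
(-24 - 21)*M = (-24 - 21)*(-28) = -45*(-28) = 1260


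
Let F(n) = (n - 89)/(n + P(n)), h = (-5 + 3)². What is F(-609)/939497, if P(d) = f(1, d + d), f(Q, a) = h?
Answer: 698/568395685 ≈ 1.2280e-6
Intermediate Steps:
h = 4 (h = (-2)² = 4)
f(Q, a) = 4
P(d) = 4
F(n) = (-89 + n)/(4 + n) (F(n) = (n - 89)/(n + 4) = (-89 + n)/(4 + n))
F(-609)/939497 = ((-89 - 609)/(4 - 609))/939497 = (-698/(-605))*(1/939497) = -1/605*(-698)*(1/939497) = (698/605)*(1/939497) = 698/568395685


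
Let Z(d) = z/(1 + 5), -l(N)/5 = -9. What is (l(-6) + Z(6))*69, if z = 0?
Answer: 3105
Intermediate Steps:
l(N) = 45 (l(N) = -5*(-9) = 45)
Z(d) = 0 (Z(d) = 0/(1 + 5) = 0/6 = 0*(1/6) = 0)
(l(-6) + Z(6))*69 = (45 + 0)*69 = 45*69 = 3105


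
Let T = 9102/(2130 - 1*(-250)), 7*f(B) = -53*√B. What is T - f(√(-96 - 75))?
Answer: 4551/1190 + 53*√3*19^(¼)*√I/7 ≈ 23.185 + 19.36*I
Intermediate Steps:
f(B) = -53*√B/7 (f(B) = (-53*√B)/7 = -53*√B/7)
T = 4551/1190 (T = 9102/(2130 + 250) = 9102/2380 = 9102*(1/2380) = 4551/1190 ≈ 3.8244)
T - f(√(-96 - 75)) = 4551/1190 - (-53)*√(√(-96 - 75))/7 = 4551/1190 - (-53)*√(√(-171))/7 = 4551/1190 - (-53)*√(3*I*√19)/7 = 4551/1190 - (-53)*√3*19^(¼)*√I/7 = 4551/1190 + 53*√3*19^(¼)*√I/7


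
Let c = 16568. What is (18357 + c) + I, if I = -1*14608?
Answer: 20317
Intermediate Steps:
I = -14608
(18357 + c) + I = (18357 + 16568) - 14608 = 34925 - 14608 = 20317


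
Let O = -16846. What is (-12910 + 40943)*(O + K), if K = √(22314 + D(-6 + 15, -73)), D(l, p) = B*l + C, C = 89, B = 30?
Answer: -472243918 + 28033*√22673 ≈ -4.6802e+8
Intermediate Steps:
D(l, p) = 89 + 30*l (D(l, p) = 30*l + 89 = 89 + 30*l)
K = √22673 (K = √(22314 + (89 + 30*(-6 + 15))) = √(22314 + (89 + 30*9)) = √(22314 + (89 + 270)) = √(22314 + 359) = √22673 ≈ 150.58)
(-12910 + 40943)*(O + K) = (-12910 + 40943)*(-16846 + √22673) = 28033*(-16846 + √22673) = -472243918 + 28033*√22673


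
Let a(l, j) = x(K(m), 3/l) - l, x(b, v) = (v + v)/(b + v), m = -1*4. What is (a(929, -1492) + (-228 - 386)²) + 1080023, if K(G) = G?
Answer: 5406462164/3713 ≈ 1.4561e+6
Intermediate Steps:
m = -4
x(b, v) = 2*v/(b + v) (x(b, v) = (2*v)/(b + v) = 2*v/(b + v))
a(l, j) = -l + 6/(l*(-4 + 3/l)) (a(l, j) = 2*(3/l)/(-4 + 3/l) - l = 6/(l*(-4 + 3/l)) - l = -l + 6/(l*(-4 + 3/l)))
(a(929, -1492) + (-228 - 386)²) + 1080023 = ((-6 - 1*929*(-3 + 4*929))/(-3 + 4*929) + (-228 - 386)²) + 1080023 = ((-6 - 1*929*(-3 + 3716))/(-3 + 3716) + (-614)²) + 1080023 = ((-6 - 1*929*3713)/3713 + 376996) + 1080023 = ((-6 - 3449377)/3713 + 376996) + 1080023 = ((1/3713)*(-3449383) + 376996) + 1080023 = (-3449383/3713 + 376996) + 1080023 = 1396336765/3713 + 1080023 = 5406462164/3713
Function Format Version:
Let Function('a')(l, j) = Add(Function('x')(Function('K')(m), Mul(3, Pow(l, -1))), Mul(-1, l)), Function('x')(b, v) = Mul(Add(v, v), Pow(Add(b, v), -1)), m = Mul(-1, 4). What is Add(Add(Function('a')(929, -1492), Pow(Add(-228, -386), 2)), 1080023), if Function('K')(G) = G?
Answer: Rational(5406462164, 3713) ≈ 1.4561e+6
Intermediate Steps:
m = -4
Function('x')(b, v) = Mul(2, v, Pow(Add(b, v), -1)) (Function('x')(b, v) = Mul(Mul(2, v), Pow(Add(b, v), -1)) = Mul(2, v, Pow(Add(b, v), -1)))
Function('a')(l, j) = Add(Mul(-1, l), Mul(6, Pow(l, -1), Pow(Add(-4, Mul(3, Pow(l, -1))), -1))) (Function('a')(l, j) = Add(Mul(2, Mul(3, Pow(l, -1)), Pow(Add(-4, Mul(3, Pow(l, -1))), -1)), Mul(-1, l)) = Add(Mul(6, Pow(l, -1), Pow(Add(-4, Mul(3, Pow(l, -1))), -1)), Mul(-1, l)) = Add(Mul(-1, l), Mul(6, Pow(l, -1), Pow(Add(-4, Mul(3, Pow(l, -1))), -1))))
Add(Add(Function('a')(929, -1492), Pow(Add(-228, -386), 2)), 1080023) = Add(Add(Mul(Pow(Add(-3, Mul(4, 929)), -1), Add(-6, Mul(-1, 929, Add(-3, Mul(4, 929))))), Pow(Add(-228, -386), 2)), 1080023) = Add(Add(Mul(Pow(Add(-3, 3716), -1), Add(-6, Mul(-1, 929, Add(-3, 3716)))), Pow(-614, 2)), 1080023) = Add(Add(Mul(Pow(3713, -1), Add(-6, Mul(-1, 929, 3713))), 376996), 1080023) = Add(Add(Mul(Rational(1, 3713), Add(-6, -3449377)), 376996), 1080023) = Add(Add(Mul(Rational(1, 3713), -3449383), 376996), 1080023) = Add(Add(Rational(-3449383, 3713), 376996), 1080023) = Add(Rational(1396336765, 3713), 1080023) = Rational(5406462164, 3713)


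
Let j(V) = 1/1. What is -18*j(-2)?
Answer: -18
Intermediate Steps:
j(V) = 1
-18*j(-2) = -18*1 = -18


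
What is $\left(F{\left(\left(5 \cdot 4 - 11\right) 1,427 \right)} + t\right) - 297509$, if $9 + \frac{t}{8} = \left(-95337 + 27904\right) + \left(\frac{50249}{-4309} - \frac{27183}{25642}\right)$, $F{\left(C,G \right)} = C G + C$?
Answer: $- \frac{46035943820597}{55245689} \approx -8.333 \cdot 10^{5}$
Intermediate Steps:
$F{\left(C,G \right)} = C + C G$
$t = - \frac{29812660525924}{55245689}$ ($t = -72 + 8 \left(\left(-95337 + 27904\right) + \left(\frac{50249}{-4309} - \frac{27183}{25642}\right)\right) = -72 + 8 \left(-67433 + \left(50249 \left(- \frac{1}{4309}\right) - \frac{27183}{25642}\right)\right) = -72 + 8 \left(-67433 - \frac{1405616405}{110491378}\right) = -72 + 8 \left(- \frac{7452170709079}{110491378}\right) = -72 - \frac{29808682836316}{55245689} = - \frac{29812660525924}{55245689} \approx -5.3964 \cdot 10^{5}$)
$\left(F{\left(\left(5 \cdot 4 - 11\right) 1,427 \right)} + t\right) - 297509 = \left(\left(5 \cdot 4 - 11\right) 1 \left(1 + 427\right) - \frac{29812660525924}{55245689}\right) - 297509 = \left(\left(20 - 11\right) 1 \cdot 428 - \frac{29812660525924}{55245689}\right) - 297509 = \left(9 \cdot 1 \cdot 428 - \frac{29812660525924}{55245689}\right) - 297509 = \left(9 \cdot 428 - \frac{29812660525924}{55245689}\right) - 297509 = \left(3852 - \frac{29812660525924}{55245689}\right) - 297509 = - \frac{29599854131896}{55245689} - 297509 = - \frac{46035943820597}{55245689}$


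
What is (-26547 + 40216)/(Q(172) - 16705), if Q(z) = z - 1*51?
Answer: -13669/16584 ≈ -0.82423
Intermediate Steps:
Q(z) = -51 + z (Q(z) = z - 51 = -51 + z)
(-26547 + 40216)/(Q(172) - 16705) = (-26547 + 40216)/((-51 + 172) - 16705) = 13669/(121 - 16705) = 13669/(-16584) = 13669*(-1/16584) = -13669/16584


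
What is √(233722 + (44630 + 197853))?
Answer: √476205 ≈ 690.08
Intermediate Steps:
√(233722 + (44630 + 197853)) = √(233722 + 242483) = √476205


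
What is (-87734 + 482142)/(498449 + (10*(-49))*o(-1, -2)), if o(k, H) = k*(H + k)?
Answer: 56344/70997 ≈ 0.79361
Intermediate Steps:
(-87734 + 482142)/(498449 + (10*(-49))*o(-1, -2)) = (-87734 + 482142)/(498449 + (10*(-49))*(-(-2 - 1))) = 394408/(498449 - (-490)*(-3)) = 394408/(498449 - 490*3) = 394408/(498449 - 1470) = 394408/496979 = 394408*(1/496979) = 56344/70997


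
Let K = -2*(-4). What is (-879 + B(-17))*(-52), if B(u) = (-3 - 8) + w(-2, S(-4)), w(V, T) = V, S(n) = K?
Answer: 46384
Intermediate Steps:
K = 8
S(n) = 8
B(u) = -13 (B(u) = (-3 - 8) - 2 = -11 - 2 = -13)
(-879 + B(-17))*(-52) = (-879 - 13)*(-52) = -892*(-52) = 46384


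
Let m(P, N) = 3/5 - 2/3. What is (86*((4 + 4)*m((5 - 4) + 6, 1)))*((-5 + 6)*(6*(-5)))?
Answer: 1376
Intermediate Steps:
m(P, N) = -1/15 (m(P, N) = 3*(⅕) - 2*⅓ = ⅗ - ⅔ = -1/15)
(86*((4 + 4)*m((5 - 4) + 6, 1)))*((-5 + 6)*(6*(-5))) = (86*((4 + 4)*(-1/15)))*((-5 + 6)*(6*(-5))) = (86*(8*(-1/15)))*(1*(-30)) = (86*(-8/15))*(-30) = -688/15*(-30) = 1376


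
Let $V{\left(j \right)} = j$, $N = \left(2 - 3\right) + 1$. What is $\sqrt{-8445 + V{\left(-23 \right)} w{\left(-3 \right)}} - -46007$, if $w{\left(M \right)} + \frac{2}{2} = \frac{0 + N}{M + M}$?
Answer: $46007 + i \sqrt{8422} \approx 46007.0 + 91.771 i$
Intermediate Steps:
$N = 0$ ($N = \left(2 - 3\right) + 1 = -1 + 1 = 0$)
$w{\left(M \right)} = -1$ ($w{\left(M \right)} = -1 + \frac{0 + 0}{M + M} = -1 + \frac{0}{2 M} = -1 + 0 \frac{1}{2 M} = -1 + 0 = -1$)
$\sqrt{-8445 + V{\left(-23 \right)} w{\left(-3 \right)}} - -46007 = \sqrt{-8445 - -23} - -46007 = \sqrt{-8445 + 23} + 46007 = \sqrt{-8422} + 46007 = i \sqrt{8422} + 46007 = 46007 + i \sqrt{8422}$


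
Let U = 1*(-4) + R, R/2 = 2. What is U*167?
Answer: 0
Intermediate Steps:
R = 4 (R = 2*2 = 4)
U = 0 (U = 1*(-4) + 4 = -4 + 4 = 0)
U*167 = 0*167 = 0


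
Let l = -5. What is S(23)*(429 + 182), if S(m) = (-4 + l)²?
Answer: 49491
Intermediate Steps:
S(m) = 81 (S(m) = (-4 - 5)² = (-9)² = 81)
S(23)*(429 + 182) = 81*(429 + 182) = 81*611 = 49491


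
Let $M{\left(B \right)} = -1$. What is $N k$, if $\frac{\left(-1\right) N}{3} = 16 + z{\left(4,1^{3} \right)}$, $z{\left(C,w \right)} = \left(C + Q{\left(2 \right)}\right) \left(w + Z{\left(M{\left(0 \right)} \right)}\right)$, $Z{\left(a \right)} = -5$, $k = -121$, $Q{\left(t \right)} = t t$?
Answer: $-5808$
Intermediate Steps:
$Q{\left(t \right)} = t^{2}$
$z{\left(C,w \right)} = \left(-5 + w\right) \left(4 + C\right)$ ($z{\left(C,w \right)} = \left(C + 2^{2}\right) \left(w - 5\right) = \left(C + 4\right) \left(-5 + w\right) = \left(4 + C\right) \left(-5 + w\right) = \left(-5 + w\right) \left(4 + C\right)$)
$N = 48$ ($N = - 3 \left(16 + \left(-20 - 20 + 4 \cdot 1^{3} + 4 \cdot 1^{3}\right)\right) = - 3 \left(16 + \left(-20 - 20 + 4 \cdot 1 + 4 \cdot 1\right)\right) = - 3 \left(16 + \left(-20 - 20 + 4 + 4\right)\right) = - 3 \left(16 - 32\right) = \left(-3\right) \left(-16\right) = 48$)
$N k = 48 \left(-121\right) = -5808$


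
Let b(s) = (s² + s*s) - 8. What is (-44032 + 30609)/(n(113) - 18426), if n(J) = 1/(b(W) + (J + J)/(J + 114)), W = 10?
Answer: 588061630/807242833 ≈ 0.72848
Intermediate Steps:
b(s) = -8 + 2*s² (b(s) = (s² + s²) - 8 = 2*s² - 8 = -8 + 2*s²)
n(J) = 1/(192 + 2*J/(114 + J)) (n(J) = 1/((-8 + 2*10²) + (J + J)/(J + 114)) = 1/((-8 + 2*100) + (2*J)/(114 + J)) = 1/((-8 + 200) + 2*J/(114 + J)) = 1/(192 + 2*J/(114 + J)))
(-44032 + 30609)/(n(113) - 18426) = (-44032 + 30609)/((114 + 113)/(2*(10944 + 97*113)) - 18426) = -13423/((½)*227/(10944 + 10961) - 18426) = -13423/((½)*227/21905 - 18426) = -13423/((½)*(1/21905)*227 - 18426) = -13423/(227/43810 - 18426) = -13423/(-807242833/43810) = -13423*(-43810/807242833) = 588061630/807242833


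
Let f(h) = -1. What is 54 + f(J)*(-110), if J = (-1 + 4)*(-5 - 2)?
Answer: 164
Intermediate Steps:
J = -21 (J = 3*(-7) = -21)
54 + f(J)*(-110) = 54 - 1*(-110) = 54 + 110 = 164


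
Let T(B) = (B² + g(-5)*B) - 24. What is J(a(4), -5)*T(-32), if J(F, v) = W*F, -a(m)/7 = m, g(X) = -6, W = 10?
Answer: -333760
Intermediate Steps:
a(m) = -7*m
T(B) = -24 + B² - 6*B (T(B) = (B² - 6*B) - 24 = -24 + B² - 6*B)
J(F, v) = 10*F
J(a(4), -5)*T(-32) = (10*(-7*4))*(-24 + (-32)² - 6*(-32)) = (10*(-28))*(-24 + 1024 + 192) = -280*1192 = -333760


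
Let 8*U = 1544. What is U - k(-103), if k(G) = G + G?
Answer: 399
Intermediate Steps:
k(G) = 2*G
U = 193 (U = (⅛)*1544 = 193)
U - k(-103) = 193 - 2*(-103) = 193 - 1*(-206) = 193 + 206 = 399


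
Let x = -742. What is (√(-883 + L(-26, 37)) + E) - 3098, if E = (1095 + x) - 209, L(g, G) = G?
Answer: -2954 + 3*I*√94 ≈ -2954.0 + 29.086*I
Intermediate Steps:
E = 144 (E = (1095 - 742) - 209 = 353 - 209 = 144)
(√(-883 + L(-26, 37)) + E) - 3098 = (√(-883 + 37) + 144) - 3098 = (√(-846) + 144) - 3098 = (3*I*√94 + 144) - 3098 = (144 + 3*I*√94) - 3098 = -2954 + 3*I*√94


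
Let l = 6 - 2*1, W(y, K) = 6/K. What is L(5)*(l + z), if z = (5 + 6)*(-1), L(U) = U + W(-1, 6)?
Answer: -42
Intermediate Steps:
L(U) = 1 + U (L(U) = U + 6/6 = U + 6*(1/6) = U + 1 = 1 + U)
z = -11 (z = 11*(-1) = -11)
l = 4 (l = 6 - 2 = 4)
L(5)*(l + z) = (1 + 5)*(4 - 11) = 6*(-7) = -42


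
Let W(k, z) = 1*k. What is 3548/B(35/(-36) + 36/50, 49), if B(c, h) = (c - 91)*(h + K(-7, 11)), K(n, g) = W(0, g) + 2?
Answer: -1064400/1396159 ≈ -0.76238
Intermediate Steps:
W(k, z) = k
K(n, g) = 2 (K(n, g) = 0 + 2 = 2)
B(c, h) = (-91 + c)*(2 + h) (B(c, h) = (c - 91)*(h + 2) = (-91 + c)*(2 + h))
3548/B(35/(-36) + 36/50, 49) = 3548/(-182 - 91*49 + 2*(35/(-36) + 36/50) + (35/(-36) + 36/50)*49) = 3548/(-182 - 4459 + 2*(35*(-1/36) + 36*(1/50)) + (35*(-1/36) + 36*(1/50))*49) = 3548/(-182 - 4459 + 2*(-35/36 + 18/25) + (-35/36 + 18/25)*49) = 3548/(-182 - 4459 + 2*(-227/900) - 227/900*49) = 3548/(-182 - 4459 - 227/450 - 11123/900) = 3548/(-1396159/300) = 3548*(-300/1396159) = -1064400/1396159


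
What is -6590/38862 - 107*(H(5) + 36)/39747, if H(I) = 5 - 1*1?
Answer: -71377015/257441319 ≈ -0.27726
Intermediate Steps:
H(I) = 4 (H(I) = 5 - 1 = 4)
-6590/38862 - 107*(H(5) + 36)/39747 = -6590/38862 - 107*(4 + 36)/39747 = -6590*1/38862 - 107*40*(1/39747) = -3295/19431 - 4280*1/39747 = -3295/19431 - 4280/39747 = -71377015/257441319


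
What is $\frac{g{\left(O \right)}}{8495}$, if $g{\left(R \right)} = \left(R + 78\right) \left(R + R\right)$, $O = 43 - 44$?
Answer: $- \frac{154}{8495} \approx -0.018128$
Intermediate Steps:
$O = -1$ ($O = 43 - 44 = -1$)
$g{\left(R \right)} = 2 R \left(78 + R\right)$ ($g{\left(R \right)} = \left(78 + R\right) 2 R = 2 R \left(78 + R\right)$)
$\frac{g{\left(O \right)}}{8495} = \frac{2 \left(-1\right) \left(78 - 1\right)}{8495} = 2 \left(-1\right) 77 \cdot \frac{1}{8495} = \left(-154\right) \frac{1}{8495} = - \frac{154}{8495}$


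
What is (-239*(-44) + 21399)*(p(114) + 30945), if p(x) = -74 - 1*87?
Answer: 982471360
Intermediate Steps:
p(x) = -161 (p(x) = -74 - 87 = -161)
(-239*(-44) + 21399)*(p(114) + 30945) = (-239*(-44) + 21399)*(-161 + 30945) = (10516 + 21399)*30784 = 31915*30784 = 982471360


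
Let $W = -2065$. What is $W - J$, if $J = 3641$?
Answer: $-5706$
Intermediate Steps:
$W - J = -2065 - 3641 = -5706$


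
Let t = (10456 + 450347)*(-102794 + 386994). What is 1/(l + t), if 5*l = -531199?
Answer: 5/654800531801 ≈ 7.6359e-12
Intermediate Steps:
t = 130960212600 (t = 460803*284200 = 130960212600)
l = -531199/5 (l = (1/5)*(-531199) = -531199/5 ≈ -1.0624e+5)
1/(l + t) = 1/(-531199/5 + 130960212600) = 1/(654800531801/5) = 5/654800531801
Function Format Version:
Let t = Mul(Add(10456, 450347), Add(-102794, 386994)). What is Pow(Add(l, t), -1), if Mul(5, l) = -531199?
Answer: Rational(5, 654800531801) ≈ 7.6359e-12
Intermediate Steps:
t = 130960212600 (t = Mul(460803, 284200) = 130960212600)
l = Rational(-531199, 5) (l = Mul(Rational(1, 5), -531199) = Rational(-531199, 5) ≈ -1.0624e+5)
Pow(Add(l, t), -1) = Pow(Add(Rational(-531199, 5), 130960212600), -1) = Pow(Rational(654800531801, 5), -1) = Rational(5, 654800531801)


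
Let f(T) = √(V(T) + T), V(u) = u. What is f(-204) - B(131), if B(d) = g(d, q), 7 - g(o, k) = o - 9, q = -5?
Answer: 115 + 2*I*√102 ≈ 115.0 + 20.199*I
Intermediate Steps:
g(o, k) = 16 - o (g(o, k) = 7 - (o - 9) = 7 - (-9 + o) = 7 + (9 - o) = 16 - o)
B(d) = 16 - d
f(T) = √2*√T (f(T) = √(T + T) = √(2*T) = √2*√T)
f(-204) - B(131) = √2*√(-204) - (16 - 1*131) = √2*(2*I*√51) - (16 - 131) = 2*I*√102 - 1*(-115) = 2*I*√102 + 115 = 115 + 2*I*√102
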